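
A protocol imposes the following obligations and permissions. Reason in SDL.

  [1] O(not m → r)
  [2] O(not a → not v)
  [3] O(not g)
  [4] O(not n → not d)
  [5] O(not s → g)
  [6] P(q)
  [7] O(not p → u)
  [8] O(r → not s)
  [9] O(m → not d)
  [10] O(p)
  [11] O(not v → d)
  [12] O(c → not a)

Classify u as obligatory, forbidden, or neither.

Premise 7 is O(not p → u), but O(not p) is not derivable from the premises, so it does not yield O(u).
No premise or chain of K-axiom applications forces O(u), and none forces O(not u). So u is neither obligatory nor forbidden under these norms.

Neither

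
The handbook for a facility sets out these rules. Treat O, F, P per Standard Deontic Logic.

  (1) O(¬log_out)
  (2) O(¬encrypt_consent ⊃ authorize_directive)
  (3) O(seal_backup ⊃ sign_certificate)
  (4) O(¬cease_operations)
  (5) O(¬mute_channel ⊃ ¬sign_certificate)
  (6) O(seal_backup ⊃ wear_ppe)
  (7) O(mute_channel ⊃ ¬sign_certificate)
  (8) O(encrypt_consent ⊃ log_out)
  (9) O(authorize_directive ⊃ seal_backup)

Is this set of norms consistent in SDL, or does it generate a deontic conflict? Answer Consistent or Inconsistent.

Inconsistent

By case analysis on ¬mute_channel: premise 5 gives O(¬mute_channel ⊃ ¬sign_certificate) and premise 7 gives O(mute_channel ⊃ ¬sign_certificate), so O(¬sign_certificate) either way.
Premise 3, O(seal_backup ⊃ sign_certificate), contraposes to O(¬sign_certificate ⊃ ¬seal_backup); with O(¬sign_certificate) we get O(¬seal_backup).
Premise 9, O(authorize_directive ⊃ seal_backup), contraposes to O(¬seal_backup ⊃ ¬authorize_directive); with O(¬seal_backup) we get O(¬authorize_directive).
The contrapositive of premise 2 (O(¬encrypt_consent ⊃ authorize_directive)) is O(¬authorize_directive ⊃ encrypt_consent), and O(¬authorize_directive) is already established, so O(encrypt_consent).
Applying K to premise 8 (O(encrypt_consent ⊃ log_out)) and O(encrypt_consent) yields O(log_out).
Yet premise 1 states O(¬log_out).
We now have both O(log_out) and O(¬log_out) — log_out is simultaneously obligatory and forbidden, violating the D-axiom.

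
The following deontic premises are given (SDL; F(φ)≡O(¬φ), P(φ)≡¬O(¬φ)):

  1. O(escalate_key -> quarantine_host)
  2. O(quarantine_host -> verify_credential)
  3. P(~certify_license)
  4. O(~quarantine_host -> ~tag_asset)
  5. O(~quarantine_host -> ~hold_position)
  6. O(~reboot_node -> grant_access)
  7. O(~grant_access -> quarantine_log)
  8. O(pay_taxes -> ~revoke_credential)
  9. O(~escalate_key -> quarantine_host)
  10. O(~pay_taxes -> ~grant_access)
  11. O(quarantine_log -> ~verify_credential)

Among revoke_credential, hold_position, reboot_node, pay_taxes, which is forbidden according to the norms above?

revoke_credential

By case analysis on escalate_key: premise 1 gives O(escalate_key -> quarantine_host) and premise 9 gives O(~escalate_key -> quarantine_host), so O(quarantine_host) either way.
With premise 2, O(quarantine_host -> verify_credential), the K-axiom yields O(verify_credential).
Premise 11, O(quarantine_log -> ~verify_credential), contraposes to O(verify_credential -> ~quarantine_log); with O(verify_credential) we get O(~quarantine_log).
Premise 7, O(~grant_access -> quarantine_log), contraposes to O(~quarantine_log -> grant_access); with O(~quarantine_log) we get O(grant_access).
Premise 10 is O(~pay_taxes -> ~grant_access); contrapositively O(grant_access -> pay_taxes). Since O(grant_access) holds, K gives O(pay_taxes).
Applying K to premise 8 (O(pay_taxes -> ~revoke_credential)) and O(pay_taxes) yields O(~revoke_credential).
So O(~revoke_credential) holds, i.e. revoke_credential is forbidden. None of the other listed options is forbidden under the premises.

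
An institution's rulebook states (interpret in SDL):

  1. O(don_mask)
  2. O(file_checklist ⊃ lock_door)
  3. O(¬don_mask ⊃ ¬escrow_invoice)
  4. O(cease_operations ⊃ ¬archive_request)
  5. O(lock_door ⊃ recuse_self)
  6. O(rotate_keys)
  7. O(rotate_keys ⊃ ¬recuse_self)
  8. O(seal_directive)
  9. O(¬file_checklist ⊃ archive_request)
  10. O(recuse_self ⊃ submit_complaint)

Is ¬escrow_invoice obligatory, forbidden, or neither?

Premise 3 is O(¬don_mask ⊃ ¬escrow_invoice), but O(¬don_mask) is not derivable from the premises, so it does not yield O(¬escrow_invoice).
No premise or chain of K-axiom applications forces O(¬escrow_invoice), and none forces O(escrow_invoice). So ¬escrow_invoice is neither obligatory nor forbidden under these norms.

Neither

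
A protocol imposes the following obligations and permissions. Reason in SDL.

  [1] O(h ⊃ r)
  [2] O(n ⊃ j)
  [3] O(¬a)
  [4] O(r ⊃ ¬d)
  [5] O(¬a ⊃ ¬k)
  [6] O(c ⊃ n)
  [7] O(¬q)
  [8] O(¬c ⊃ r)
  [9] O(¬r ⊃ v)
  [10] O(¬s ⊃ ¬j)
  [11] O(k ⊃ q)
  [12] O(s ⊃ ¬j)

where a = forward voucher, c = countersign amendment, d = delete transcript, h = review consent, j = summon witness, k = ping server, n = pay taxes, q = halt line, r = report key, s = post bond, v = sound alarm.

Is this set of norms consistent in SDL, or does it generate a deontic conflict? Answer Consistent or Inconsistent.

Consistent

Premise 11 is O(k ⊃ q), but O(k) is not derivable from the premises, so it does not yield O(q).
So O(q) is not derivable, and the apparent clash with O(¬q) does not arise.
A world satisfying every obligation exists (e.g. a=false, c=false, d=false, h=false, j=false, k=false, n=false, q=false, r=true, s=false, v=false); no atom is both obligatory and forbidden, so the set is consistent.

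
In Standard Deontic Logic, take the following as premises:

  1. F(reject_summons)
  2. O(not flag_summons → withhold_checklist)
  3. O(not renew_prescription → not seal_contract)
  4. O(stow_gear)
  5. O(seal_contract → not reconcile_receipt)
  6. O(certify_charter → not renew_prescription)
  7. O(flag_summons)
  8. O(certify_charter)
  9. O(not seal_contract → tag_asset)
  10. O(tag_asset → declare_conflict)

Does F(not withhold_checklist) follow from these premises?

Premise 2 is O(not flag_summons → withhold_checklist), but O(not flag_summons) is not derivable from the premises, so it does not yield O(withhold_checklist).
No other premise forces O(withhold_checklist). An ideal world satisfying every premise can still have not withhold_checklist true, so F(not withhold_checklist) is not derivable.

No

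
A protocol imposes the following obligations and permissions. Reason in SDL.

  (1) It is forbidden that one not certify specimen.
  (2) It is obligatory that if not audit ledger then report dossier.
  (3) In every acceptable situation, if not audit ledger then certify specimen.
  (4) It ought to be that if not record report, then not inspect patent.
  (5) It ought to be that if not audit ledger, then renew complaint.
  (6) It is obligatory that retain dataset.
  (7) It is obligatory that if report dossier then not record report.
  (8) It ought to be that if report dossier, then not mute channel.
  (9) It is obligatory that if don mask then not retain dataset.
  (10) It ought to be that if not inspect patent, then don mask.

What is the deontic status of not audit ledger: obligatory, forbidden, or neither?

Premise 6 states O(retain_dataset) outright.
Premise 9, O(don_mask → ¬retain_dataset), contraposes to O(retain_dataset → ¬don_mask); with O(retain_dataset) we get O(¬don_mask).
Premise 10, O(¬inspect_patent → don_mask), contraposes to O(¬don_mask → inspect_patent); with O(¬don_mask) we get O(inspect_patent).
The contrapositive of premise 4 (O(¬record_report → ¬inspect_patent)) is O(inspect_patent → record_report), and O(inspect_patent) is already established, so O(record_report).
Premise 7, O(report_dossier → ¬record_report), contraposes to O(record_report → ¬report_dossier); with O(record_report) we get O(¬report_dossier).
Premise 2 is O(¬audit_ledger → report_dossier); contrapositively O(¬report_dossier → audit_ledger). Since O(¬report_dossier) holds, K gives O(audit_ledger).
Premises 1, 3, 5, 8 do not contribute to this derivation.
Thus O(audit_ledger), which is F(¬audit_ledger): ¬audit_ledger is forbidden.

Forbidden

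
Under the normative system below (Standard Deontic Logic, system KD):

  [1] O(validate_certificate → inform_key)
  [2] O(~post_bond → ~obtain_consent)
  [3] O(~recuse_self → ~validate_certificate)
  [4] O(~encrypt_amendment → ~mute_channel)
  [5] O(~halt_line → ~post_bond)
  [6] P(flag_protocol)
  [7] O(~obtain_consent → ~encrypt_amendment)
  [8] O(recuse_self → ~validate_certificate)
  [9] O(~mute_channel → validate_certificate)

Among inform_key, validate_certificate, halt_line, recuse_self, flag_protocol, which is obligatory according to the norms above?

halt_line

By case analysis on recuse_self: premise 8 gives O(recuse_self → ~validate_certificate) and premise 3 gives O(~recuse_self → ~validate_certificate), so O(~validate_certificate) either way.
Premise 9 is O(~mute_channel → validate_certificate); contrapositively O(~validate_certificate → mute_channel). Since O(~validate_certificate) holds, K gives O(mute_channel).
Premise 4, O(~encrypt_amendment → ~mute_channel), contraposes to O(mute_channel → encrypt_amendment); with O(mute_channel) we get O(encrypt_amendment).
Premise 7, O(~obtain_consent → ~encrypt_amendment), contraposes to O(encrypt_amendment → obtain_consent); with O(encrypt_amendment) we get O(obtain_consent).
Premise 2 is O(~post_bond → ~obtain_consent); contrapositively O(obtain_consent → post_bond). Since O(obtain_consent) holds, K gives O(post_bond).
Premise 5 is O(~halt_line → ~post_bond); contrapositively O(post_bond → halt_line). Since O(post_bond) holds, K gives O(halt_line).
So O(halt_line) holds — halt_line is obligatory. None of the other listed options is made obligatory by any chain of premises.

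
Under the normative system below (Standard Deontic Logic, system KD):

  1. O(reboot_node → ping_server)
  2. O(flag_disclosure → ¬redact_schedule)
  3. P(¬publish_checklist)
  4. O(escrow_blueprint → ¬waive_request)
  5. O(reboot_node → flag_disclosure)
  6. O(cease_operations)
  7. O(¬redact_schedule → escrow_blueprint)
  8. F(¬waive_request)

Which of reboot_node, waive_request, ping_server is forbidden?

Premise 8 is F(¬waive_request), i.e. O(waive_request).
Premise 4 is O(escrow_blueprint → ¬waive_request); contrapositively O(waive_request → ¬escrow_blueprint). Since O(waive_request) holds, K gives O(¬escrow_blueprint).
The contrapositive of premise 7 (O(¬redact_schedule → escrow_blueprint)) is O(¬escrow_blueprint → redact_schedule), and O(¬escrow_blueprint) is already established, so O(redact_schedule).
Premise 2 is O(flag_disclosure → ¬redact_schedule); contrapositively O(redact_schedule → ¬flag_disclosure). Since O(redact_schedule) holds, K gives O(¬flag_disclosure).
The contrapositive of premise 5 (O(reboot_node → flag_disclosure)) is O(¬flag_disclosure → ¬reboot_node), and O(¬flag_disclosure) is already established, so O(¬reboot_node).
So O(¬reboot_node) holds, i.e. reboot_node is forbidden. None of the other listed options is forbidden under the premises.

reboot_node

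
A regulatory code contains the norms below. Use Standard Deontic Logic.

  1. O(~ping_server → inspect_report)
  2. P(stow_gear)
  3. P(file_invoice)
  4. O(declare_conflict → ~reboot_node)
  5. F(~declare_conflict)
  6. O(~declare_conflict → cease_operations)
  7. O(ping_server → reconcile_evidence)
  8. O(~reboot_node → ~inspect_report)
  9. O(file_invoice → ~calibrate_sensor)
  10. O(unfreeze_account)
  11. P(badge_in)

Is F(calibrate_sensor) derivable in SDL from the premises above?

No

Premise 9 is O(file_invoice → ~calibrate_sensor), but O(file_invoice) is not derivable from the premises (the permission P(file_invoice) asserts only ~O(~file_invoice), not O(file_invoice)), so it does not yield O(~calibrate_sensor).
No other premise forces O(~calibrate_sensor). An ideal world satisfying every premise can still have calibrate_sensor true, so F(calibrate_sensor) is not derivable.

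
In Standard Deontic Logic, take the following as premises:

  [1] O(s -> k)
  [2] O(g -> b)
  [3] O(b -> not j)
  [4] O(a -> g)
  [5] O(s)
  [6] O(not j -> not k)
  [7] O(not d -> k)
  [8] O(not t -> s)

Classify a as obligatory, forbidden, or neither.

Forbidden

Premise 5 states O(s) outright.
With premise 1, O(s -> k), the K-axiom yields O(k).
Premise 6 is O(not j -> not k); contrapositively O(k -> j). Since O(k) holds, K gives O(j).
Premise 3 is O(b -> not j); contrapositively O(j -> not b). Since O(j) holds, K gives O(not b).
Premise 2 is O(g -> b); contrapositively O(not b -> not g). Since O(not b) holds, K gives O(not g).
Premise 4, O(a -> g), contraposes to O(not g -> not a); with O(not g) we get O(not a).
Premises 7, 8 do not contribute to this derivation.
Thus O(not a), which is F(a): a is forbidden.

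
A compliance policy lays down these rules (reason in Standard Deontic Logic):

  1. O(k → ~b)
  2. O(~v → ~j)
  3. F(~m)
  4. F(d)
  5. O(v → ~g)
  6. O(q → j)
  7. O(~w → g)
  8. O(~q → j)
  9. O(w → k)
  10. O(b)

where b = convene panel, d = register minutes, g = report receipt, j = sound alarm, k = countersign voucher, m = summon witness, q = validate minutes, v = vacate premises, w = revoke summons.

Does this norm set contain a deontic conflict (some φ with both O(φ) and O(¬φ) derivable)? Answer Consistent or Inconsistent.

Inconsistent

Premises 6 and 8 are O(q → j) and O(~q → j); every ideal world satisfies q or ~q, so in either case j holds — hence O(j).
The contrapositive of premise 2 (O(~v → ~j)) is O(j → v), and O(j) is already established, so O(v).
From O(v) and premise 5, O(v → ~g), we obtain O(~g).
The contrapositive of premise 7 (O(~w → g)) is O(~g → w), and O(~g) is already established, so O(w).
Premise 9 is O(w → k); since O(w), deontic closure gives O(k).
From O(k) and premise 1, O(k → ~b), we obtain O(~b).
Yet premise 10 states O(b).
We now have both O(~b) and O(b) — b is simultaneously obligatory and forbidden, violating the D-axiom.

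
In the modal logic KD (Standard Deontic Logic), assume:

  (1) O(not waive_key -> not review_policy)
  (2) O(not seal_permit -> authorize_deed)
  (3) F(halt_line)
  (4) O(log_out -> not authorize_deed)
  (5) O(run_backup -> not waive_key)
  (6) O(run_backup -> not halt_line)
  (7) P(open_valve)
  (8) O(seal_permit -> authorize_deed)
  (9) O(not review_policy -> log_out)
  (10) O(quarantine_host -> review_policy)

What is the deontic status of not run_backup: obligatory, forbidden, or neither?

Premises 2 and 8 are O(not seal_permit -> authorize_deed) and O(seal_permit -> authorize_deed); every ideal world satisfies not seal_permit or seal_permit, so in either case authorize_deed holds — hence O(authorize_deed).
Premise 4, O(log_out -> not authorize_deed), contraposes to O(authorize_deed -> not log_out); with O(authorize_deed) we get O(not log_out).
Premise 9, O(not review_policy -> log_out), contraposes to O(not log_out -> review_policy); with O(not log_out) we get O(review_policy).
The contrapositive of premise 1 (O(not waive_key -> not review_policy)) is O(review_policy -> waive_key), and O(review_policy) is already established, so O(waive_key).
Premise 5 is O(run_backup -> not waive_key); contrapositively O(waive_key -> not run_backup). Since O(waive_key) holds, K gives O(not run_backup).
Premises 3, 6, 7, 10 do not contribute to this derivation.
Hence not run_backup is obligatory.

Obligatory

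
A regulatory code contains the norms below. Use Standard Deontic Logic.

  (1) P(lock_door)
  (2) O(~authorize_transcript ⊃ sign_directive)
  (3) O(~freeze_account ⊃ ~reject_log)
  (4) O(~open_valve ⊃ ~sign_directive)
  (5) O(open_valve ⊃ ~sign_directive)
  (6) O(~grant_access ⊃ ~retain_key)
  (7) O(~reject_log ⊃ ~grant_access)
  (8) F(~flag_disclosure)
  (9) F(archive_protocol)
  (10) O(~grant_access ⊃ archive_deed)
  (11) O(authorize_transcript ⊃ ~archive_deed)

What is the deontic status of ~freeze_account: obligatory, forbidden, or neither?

Forbidden

By case analysis on ~open_valve: premise 4 gives O(~open_valve ⊃ ~sign_directive) and premise 5 gives O(open_valve ⊃ ~sign_directive), so O(~sign_directive) either way.
Premise 2 is O(~authorize_transcript ⊃ sign_directive); contrapositively O(~sign_directive ⊃ authorize_transcript). Since O(~sign_directive) holds, K gives O(authorize_transcript).
Applying K to premise 11 (O(authorize_transcript ⊃ ~archive_deed)) and O(authorize_transcript) yields O(~archive_deed).
Premise 10, O(~grant_access ⊃ archive_deed), contraposes to O(~archive_deed ⊃ grant_access); with O(~archive_deed) we get O(grant_access).
Premise 7 is O(~reject_log ⊃ ~grant_access); contrapositively O(grant_access ⊃ reject_log). Since O(grant_access) holds, K gives O(reject_log).
Premise 3 is O(~freeze_account ⊃ ~reject_log); contrapositively O(reject_log ⊃ freeze_account). Since O(reject_log) holds, K gives O(freeze_account).
Premises 1, 6, 8, 9 do not contribute to this derivation.
Thus O(freeze_account), which is F(~freeze_account): ~freeze_account is forbidden.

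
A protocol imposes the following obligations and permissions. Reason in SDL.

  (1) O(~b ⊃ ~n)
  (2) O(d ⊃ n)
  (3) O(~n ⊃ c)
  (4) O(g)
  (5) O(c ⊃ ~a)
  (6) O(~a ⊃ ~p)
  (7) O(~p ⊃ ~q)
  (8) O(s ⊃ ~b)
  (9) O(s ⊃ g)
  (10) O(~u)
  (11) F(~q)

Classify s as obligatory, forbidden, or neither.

Premise 11, F(~q), is equivalent to O(q).
The contrapositive of premise 7 (O(~p ⊃ ~q)) is O(q ⊃ p), and O(q) is already established, so O(p).
Premise 6 is O(~a ⊃ ~p); contrapositively O(p ⊃ a). Since O(p) holds, K gives O(a).
Premise 5, O(c ⊃ ~a), contraposes to O(a ⊃ ~c); with O(a) we get O(~c).
The contrapositive of premise 3 (O(~n ⊃ c)) is O(~c ⊃ n), and O(~c) is already established, so O(n).
The contrapositive of premise 1 (O(~b ⊃ ~n)) is O(n ⊃ b), and O(n) is already established, so O(b).
Premise 8 is O(s ⊃ ~b); contrapositively O(b ⊃ ~s). Since O(b) holds, K gives O(~s).
Premises 2, 4, 9, 10 do not contribute to this derivation.
Thus O(~s), which is F(s): s is forbidden.

Forbidden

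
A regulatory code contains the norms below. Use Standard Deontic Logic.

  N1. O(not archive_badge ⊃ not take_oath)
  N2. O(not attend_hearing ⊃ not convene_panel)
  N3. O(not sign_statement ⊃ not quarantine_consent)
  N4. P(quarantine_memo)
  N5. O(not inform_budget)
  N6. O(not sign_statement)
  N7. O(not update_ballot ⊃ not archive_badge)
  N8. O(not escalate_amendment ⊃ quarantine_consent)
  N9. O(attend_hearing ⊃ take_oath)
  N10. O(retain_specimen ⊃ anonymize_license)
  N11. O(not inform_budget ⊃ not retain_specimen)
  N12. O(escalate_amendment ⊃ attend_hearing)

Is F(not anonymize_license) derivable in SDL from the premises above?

Premise 10 is O(retain_specimen ⊃ anonymize_license), but O(retain_specimen) is not derivable from the premises, so it does not yield O(anonymize_license).
No other premise forces O(anonymize_license). An ideal world satisfying every premise can still have not anonymize_license true, so F(not anonymize_license) is not derivable.

No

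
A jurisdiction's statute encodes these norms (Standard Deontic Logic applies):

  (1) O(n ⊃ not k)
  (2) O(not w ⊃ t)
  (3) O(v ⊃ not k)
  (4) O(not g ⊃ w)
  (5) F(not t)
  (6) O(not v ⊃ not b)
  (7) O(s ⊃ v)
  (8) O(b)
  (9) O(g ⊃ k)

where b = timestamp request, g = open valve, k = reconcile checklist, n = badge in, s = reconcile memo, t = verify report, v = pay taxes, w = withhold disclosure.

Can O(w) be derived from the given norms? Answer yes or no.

Yes

Premise 8 states O(b) outright.
Premise 6, O(not v ⊃ not b), contraposes to O(b ⊃ v); with O(b) we get O(v).
Applying K to premise 3 (O(v ⊃ not k)) and O(v) yields O(not k).
The contrapositive of premise 9 (O(g ⊃ k)) is O(not k ⊃ not g), and O(not k) is already established, so O(not g).
Applying K to premise 4 (O(not g ⊃ w)) and O(not g) yields O(w).
Premises 1, 2, 5, 7 do not contribute to this derivation.
So O(w) follows.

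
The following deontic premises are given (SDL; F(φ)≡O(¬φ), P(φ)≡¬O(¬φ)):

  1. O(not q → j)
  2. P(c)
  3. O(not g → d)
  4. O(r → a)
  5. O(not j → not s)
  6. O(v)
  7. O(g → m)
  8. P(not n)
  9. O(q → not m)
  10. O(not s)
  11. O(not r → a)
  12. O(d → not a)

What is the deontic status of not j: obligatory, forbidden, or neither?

Forbidden

By case analysis on not r: premise 11 gives O(not r → a) and premise 4 gives O(r → a), so O(a) either way.
The contrapositive of premise 12 (O(d → not a)) is O(a → not d), and O(a) is already established, so O(not d).
The contrapositive of premise 3 (O(not g → d)) is O(not d → g), and O(not d) is already established, so O(g).
With premise 7, O(g → m), the K-axiom yields O(m).
The contrapositive of premise 9 (O(q → not m)) is O(m → not q), and O(m) is already established, so O(not q).
From O(not q) and premise 1, O(not q → j), we obtain O(j).
Premises 2, 5, 6, 8, 10 do not contribute to this derivation.
Thus O(j), which is F(not j): not j is forbidden.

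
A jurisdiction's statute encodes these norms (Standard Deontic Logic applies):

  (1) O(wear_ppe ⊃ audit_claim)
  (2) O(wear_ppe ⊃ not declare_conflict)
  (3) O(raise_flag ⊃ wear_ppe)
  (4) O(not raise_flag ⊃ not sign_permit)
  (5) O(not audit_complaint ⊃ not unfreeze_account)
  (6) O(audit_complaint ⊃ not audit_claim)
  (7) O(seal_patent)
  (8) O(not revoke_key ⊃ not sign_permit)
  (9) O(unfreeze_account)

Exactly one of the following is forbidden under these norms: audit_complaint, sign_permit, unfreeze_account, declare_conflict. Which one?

Premise 9 states O(unfreeze_account) outright.
Premise 5, O(not audit_complaint ⊃ not unfreeze_account), contraposes to O(unfreeze_account ⊃ audit_complaint); with O(unfreeze_account) we get O(audit_complaint).
With premise 6, O(audit_complaint ⊃ not audit_claim), the K-axiom yields O(not audit_claim).
The contrapositive of premise 1 (O(wear_ppe ⊃ audit_claim)) is O(not audit_claim ⊃ not wear_ppe), and O(not audit_claim) is already established, so O(not wear_ppe).
The contrapositive of premise 3 (O(raise_flag ⊃ wear_ppe)) is O(not wear_ppe ⊃ not raise_flag), and O(not wear_ppe) is already established, so O(not raise_flag).
Applying K to premise 4 (O(not raise_flag ⊃ not sign_permit)) and O(not raise_flag) yields O(not sign_permit).
So O(not sign_permit) holds, i.e. sign_permit is forbidden. None of the other listed options is forbidden under the premises.

sign_permit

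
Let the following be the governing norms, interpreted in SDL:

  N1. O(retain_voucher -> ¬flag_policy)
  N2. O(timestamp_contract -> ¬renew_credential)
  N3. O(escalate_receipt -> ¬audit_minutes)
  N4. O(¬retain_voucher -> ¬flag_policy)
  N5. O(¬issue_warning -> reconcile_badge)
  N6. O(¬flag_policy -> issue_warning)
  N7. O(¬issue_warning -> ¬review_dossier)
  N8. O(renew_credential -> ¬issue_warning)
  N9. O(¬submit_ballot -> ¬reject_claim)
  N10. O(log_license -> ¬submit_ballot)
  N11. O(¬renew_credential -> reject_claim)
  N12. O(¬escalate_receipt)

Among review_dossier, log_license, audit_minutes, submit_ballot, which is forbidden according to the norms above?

log_license

Premises 1 and 4 cover both cases: O(retain_voucher -> ¬flag_policy) and O(¬retain_voucher -> ¬flag_policy). Since retain_voucher ∨ ¬retain_voucher is a tautology, O(¬flag_policy) follows.
With premise 6, O(¬flag_policy -> issue_warning), the K-axiom yields O(issue_warning).
Premise 8 is O(renew_credential -> ¬issue_warning); contrapositively O(issue_warning -> ¬renew_credential). Since O(issue_warning) holds, K gives O(¬renew_credential).
Applying K to premise 11 (O(¬renew_credential -> reject_claim)) and O(¬renew_credential) yields O(reject_claim).
The contrapositive of premise 9 (O(¬submit_ballot -> ¬reject_claim)) is O(reject_claim -> submit_ballot), and O(reject_claim) is already established, so O(submit_ballot).
Premise 10, O(log_license -> ¬submit_ballot), contraposes to O(submit_ballot -> ¬log_license); with O(submit_ballot) we get O(¬log_license).
So O(¬log_license) holds, i.e. log_license is forbidden. None of the other listed options is forbidden under the premises.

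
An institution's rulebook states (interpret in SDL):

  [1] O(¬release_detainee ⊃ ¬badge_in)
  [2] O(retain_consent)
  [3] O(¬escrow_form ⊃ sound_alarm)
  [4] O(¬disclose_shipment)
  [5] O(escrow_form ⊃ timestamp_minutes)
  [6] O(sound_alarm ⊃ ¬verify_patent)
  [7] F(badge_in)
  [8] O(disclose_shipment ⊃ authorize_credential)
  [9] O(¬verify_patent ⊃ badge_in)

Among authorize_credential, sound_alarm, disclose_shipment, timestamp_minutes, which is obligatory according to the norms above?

Premise 7 is F(badge_in), i.e. O(¬badge_in).
Premise 9 is O(¬verify_patent ⊃ badge_in); contrapositively O(¬badge_in ⊃ verify_patent). Since O(¬badge_in) holds, K gives O(verify_patent).
Premise 6 is O(sound_alarm ⊃ ¬verify_patent); contrapositively O(verify_patent ⊃ ¬sound_alarm). Since O(verify_patent) holds, K gives O(¬sound_alarm).
Premise 3, O(¬escrow_form ⊃ sound_alarm), contraposes to O(¬sound_alarm ⊃ escrow_form); with O(¬sound_alarm) we get O(escrow_form).
Applying K to premise 5 (O(escrow_form ⊃ timestamp_minutes)) and O(escrow_form) yields O(timestamp_minutes).
So O(timestamp_minutes) holds — timestamp_minutes is obligatory. None of the other listed options is made obligatory by any chain of premises.

timestamp_minutes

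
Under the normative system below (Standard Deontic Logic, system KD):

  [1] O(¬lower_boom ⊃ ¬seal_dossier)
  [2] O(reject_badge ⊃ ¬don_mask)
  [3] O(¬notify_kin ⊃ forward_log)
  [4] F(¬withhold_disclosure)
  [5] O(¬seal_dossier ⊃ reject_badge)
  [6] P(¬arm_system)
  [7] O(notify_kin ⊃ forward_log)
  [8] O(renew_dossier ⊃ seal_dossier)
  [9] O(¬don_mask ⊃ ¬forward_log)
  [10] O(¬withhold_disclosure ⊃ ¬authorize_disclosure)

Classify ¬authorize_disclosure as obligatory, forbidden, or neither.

Neither

Premise 10 is O(¬withhold_disclosure ⊃ ¬authorize_disclosure), but O(¬withhold_disclosure) is not derivable from the premises, so it does not yield O(¬authorize_disclosure).
No premise or chain of K-axiom applications forces O(¬authorize_disclosure), and none forces O(authorize_disclosure). So ¬authorize_disclosure is neither obligatory nor forbidden under these norms.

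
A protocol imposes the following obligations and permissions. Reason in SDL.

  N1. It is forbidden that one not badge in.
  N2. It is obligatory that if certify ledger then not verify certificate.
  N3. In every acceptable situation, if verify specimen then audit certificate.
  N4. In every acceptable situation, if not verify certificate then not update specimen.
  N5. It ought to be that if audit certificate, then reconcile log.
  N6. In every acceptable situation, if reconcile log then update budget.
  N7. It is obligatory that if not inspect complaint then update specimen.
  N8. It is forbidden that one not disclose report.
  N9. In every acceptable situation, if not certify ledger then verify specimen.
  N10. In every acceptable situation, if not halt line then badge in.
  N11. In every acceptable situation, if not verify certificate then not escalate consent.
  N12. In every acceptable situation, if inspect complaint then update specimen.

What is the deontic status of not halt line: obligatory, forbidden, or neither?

Premise 10 is O(¬halt_line → badge_in); even if O(badge_in) held, inferring O(¬halt_line) would be affirming the consequent — invalid.
No premise or chain of K-axiom applications forces O(¬halt_line), and none forces O(halt_line). So ¬halt_line is neither obligatory nor forbidden under these norms.

Neither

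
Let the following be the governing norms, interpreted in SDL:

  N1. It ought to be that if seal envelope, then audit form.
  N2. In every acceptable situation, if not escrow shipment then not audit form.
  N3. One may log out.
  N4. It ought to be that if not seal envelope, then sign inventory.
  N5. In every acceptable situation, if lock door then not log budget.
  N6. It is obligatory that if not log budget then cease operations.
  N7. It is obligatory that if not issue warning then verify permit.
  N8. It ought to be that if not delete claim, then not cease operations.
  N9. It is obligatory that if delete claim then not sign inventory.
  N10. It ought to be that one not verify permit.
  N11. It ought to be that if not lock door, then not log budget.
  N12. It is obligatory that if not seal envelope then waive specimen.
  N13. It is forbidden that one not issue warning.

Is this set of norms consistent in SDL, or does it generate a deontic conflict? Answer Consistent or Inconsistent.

Consistent

Premise 7 is O(¬issue_warning → verify_permit), but O(¬issue_warning) is not derivable from the premises, so it does not yield O(verify_permit).
So O(verify_permit) is not derivable, and the apparent clash with O(¬verify_permit) does not arise.
A world satisfying every obligation exists (e.g. audit_form=true, cease_operations=true, delete_claim=true, escrow_shipment=true, issue_warning=true, lock_door=false, log_budget=false, log_out=false, seal_envelope=true, sign_inventory=false, verify_permit=false, waive_specimen=false); no atom is both obligatory and forbidden, so the set is consistent.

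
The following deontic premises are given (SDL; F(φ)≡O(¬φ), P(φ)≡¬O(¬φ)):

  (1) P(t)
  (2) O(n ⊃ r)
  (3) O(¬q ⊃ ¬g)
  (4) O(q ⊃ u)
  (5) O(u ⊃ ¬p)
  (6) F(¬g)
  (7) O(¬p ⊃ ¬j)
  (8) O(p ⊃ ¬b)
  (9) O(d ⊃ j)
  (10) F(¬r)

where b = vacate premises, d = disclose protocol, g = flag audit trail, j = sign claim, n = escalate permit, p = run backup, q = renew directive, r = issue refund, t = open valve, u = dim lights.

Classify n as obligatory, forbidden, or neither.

Neither

Premise 2 is O(n ⊃ r); even if O(r) held, inferring O(n) would be affirming the consequent — invalid.
No premise or chain of K-axiom applications forces O(n), and none forces O(¬n). So n is neither obligatory nor forbidden under these norms.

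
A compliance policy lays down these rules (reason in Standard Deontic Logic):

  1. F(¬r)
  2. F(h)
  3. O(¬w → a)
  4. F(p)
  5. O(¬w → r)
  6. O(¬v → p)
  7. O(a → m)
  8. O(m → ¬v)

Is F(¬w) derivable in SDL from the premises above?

Premise 4, F(p), is equivalent to O(¬p).
Premise 6, O(¬v → p), contraposes to O(¬p → v); with O(¬p) we get O(v).
Premise 8, O(m → ¬v), contraposes to O(v → ¬m); with O(v) we get O(¬m).
Premise 7 is O(a → m); contrapositively O(¬m → ¬a). Since O(¬m) holds, K gives O(¬a).
The contrapositive of premise 3 (O(¬w → a)) is O(¬a → w), and O(¬a) is already established, so O(w).
Premises 1, 2, 5 do not contribute to this derivation.
So O(w) holds, i.e. F(¬w). The claim follows.

Yes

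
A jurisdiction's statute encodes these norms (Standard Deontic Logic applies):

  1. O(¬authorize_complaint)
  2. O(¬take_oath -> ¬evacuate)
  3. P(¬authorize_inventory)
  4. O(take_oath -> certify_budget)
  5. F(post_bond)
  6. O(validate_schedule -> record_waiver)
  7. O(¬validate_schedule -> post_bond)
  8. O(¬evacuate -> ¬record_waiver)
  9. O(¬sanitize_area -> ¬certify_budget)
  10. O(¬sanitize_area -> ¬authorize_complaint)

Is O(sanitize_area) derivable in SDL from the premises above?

Yes

F(post_bond) at premise 5 means O(¬post_bond).
Premise 7, O(¬validate_schedule -> post_bond), contraposes to O(¬post_bond -> validate_schedule); with O(¬post_bond) we get O(validate_schedule).
From O(validate_schedule) and premise 6, O(validate_schedule -> record_waiver), we obtain O(record_waiver).
Premise 8, O(¬evacuate -> ¬record_waiver), contraposes to O(record_waiver -> evacuate); with O(record_waiver) we get O(evacuate).
Premise 2 is O(¬take_oath -> ¬evacuate); contrapositively O(evacuate -> take_oath). Since O(evacuate) holds, K gives O(take_oath).
From O(take_oath) and premise 4, O(take_oath -> certify_budget), we obtain O(certify_budget).
Premise 9 is O(¬sanitize_area -> ¬certify_budget); contrapositively O(certify_budget -> sanitize_area). Since O(certify_budget) holds, K gives O(sanitize_area).
Premises 1, 3, 10 do not contribute to this derivation.
So O(sanitize_area) follows.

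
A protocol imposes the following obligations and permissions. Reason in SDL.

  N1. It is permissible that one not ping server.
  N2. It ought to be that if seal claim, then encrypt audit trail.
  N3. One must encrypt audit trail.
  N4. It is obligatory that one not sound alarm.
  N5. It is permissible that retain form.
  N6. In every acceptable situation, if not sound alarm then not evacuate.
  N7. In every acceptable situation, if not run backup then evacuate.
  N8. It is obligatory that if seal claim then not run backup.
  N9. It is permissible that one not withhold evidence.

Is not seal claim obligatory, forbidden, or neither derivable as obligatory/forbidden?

Obligatory

Premise 4 gives O(¬sound_alarm).
From O(¬sound_alarm) and premise 6, O(¬sound_alarm → ¬evacuate), we obtain O(¬evacuate).
The contrapositive of premise 7 (O(¬run_backup → evacuate)) is O(¬evacuate → run_backup), and O(¬evacuate) is already established, so O(run_backup).
Premise 8 is O(seal_claim → ¬run_backup); contrapositively O(run_backup → ¬seal_claim). Since O(run_backup) holds, K gives O(¬seal_claim).
Premises 1, 2, 3, 5, 9 do not contribute to this derivation.
Hence ¬seal_claim is obligatory.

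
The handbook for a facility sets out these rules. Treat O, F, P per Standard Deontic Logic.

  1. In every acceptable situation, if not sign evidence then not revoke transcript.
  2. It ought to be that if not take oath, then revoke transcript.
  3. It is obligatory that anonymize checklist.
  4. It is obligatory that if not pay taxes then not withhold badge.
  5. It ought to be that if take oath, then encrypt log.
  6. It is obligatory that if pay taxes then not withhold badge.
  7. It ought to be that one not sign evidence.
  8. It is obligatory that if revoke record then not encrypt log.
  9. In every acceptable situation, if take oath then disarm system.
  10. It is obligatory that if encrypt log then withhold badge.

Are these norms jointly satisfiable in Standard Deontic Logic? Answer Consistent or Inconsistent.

Premises 6 and 4 are O(pay_taxes → ¬withhold_badge) and O(¬pay_taxes → ¬withhold_badge); every ideal world satisfies pay_taxes or ¬pay_taxes, so in either case ¬withhold_badge holds — hence O(¬withhold_badge).
Premise 10 is O(encrypt_log → withhold_badge); contrapositively O(¬withhold_badge → ¬encrypt_log). Since O(¬withhold_badge) holds, K gives O(¬encrypt_log).
Premise 5, O(take_oath → encrypt_log), contraposes to O(¬encrypt_log → ¬take_oath); with O(¬encrypt_log) we get O(¬take_oath).
Applying K to premise 2 (O(¬take_oath → revoke_transcript)) and O(¬take_oath) yields O(revoke_transcript).
Premise 1, O(¬sign_evidence → ¬revoke_transcript), contraposes to O(revoke_transcript → sign_evidence); with O(revoke_transcript) we get O(sign_evidence).
However, premise 7 gives O(¬sign_evidence).
We now have both O(sign_evidence) and O(¬sign_evidence) — sign_evidence is simultaneously obligatory and forbidden, violating the D-axiom.

Inconsistent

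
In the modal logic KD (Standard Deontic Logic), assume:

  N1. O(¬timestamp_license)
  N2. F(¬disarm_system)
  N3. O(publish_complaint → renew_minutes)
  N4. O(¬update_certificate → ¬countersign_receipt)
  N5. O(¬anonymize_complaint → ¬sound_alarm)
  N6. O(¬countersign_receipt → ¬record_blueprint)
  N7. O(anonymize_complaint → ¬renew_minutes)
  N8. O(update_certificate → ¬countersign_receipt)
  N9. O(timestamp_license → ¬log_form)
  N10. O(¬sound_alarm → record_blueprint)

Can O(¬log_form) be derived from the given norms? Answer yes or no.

Premise 9 is O(timestamp_license → ¬log_form), but O(timestamp_license) is not derivable from the premises, so it does not yield O(¬log_form).
No other premise forces O(¬log_form). An ideal world satisfying every premise can still have ¬log_form false, so O(¬log_form) is not derivable.

No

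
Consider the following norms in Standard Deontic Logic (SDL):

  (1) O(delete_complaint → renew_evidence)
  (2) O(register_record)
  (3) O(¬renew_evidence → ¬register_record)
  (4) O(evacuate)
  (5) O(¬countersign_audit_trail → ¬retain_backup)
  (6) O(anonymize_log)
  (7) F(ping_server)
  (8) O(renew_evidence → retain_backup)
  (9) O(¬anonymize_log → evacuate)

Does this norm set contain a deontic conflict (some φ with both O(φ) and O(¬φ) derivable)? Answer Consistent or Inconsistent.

Premise 9 is O(¬anonymize_log → evacuate); even if O(evacuate) held, inferring O(¬anonymize_log) would be affirming the consequent — invalid.
So O(¬anonymize_log) is not derivable, and the apparent clash with O(anonymize_log) does not arise.
A world satisfying every obligation exists (e.g. anonymize_log=true, countersign_audit_trail=true, delete_complaint=false, evacuate=true, ping_server=false, register_record=true, renew_evidence=true, retain_backup=true); no atom is both obligatory and forbidden, so the set is consistent.

Consistent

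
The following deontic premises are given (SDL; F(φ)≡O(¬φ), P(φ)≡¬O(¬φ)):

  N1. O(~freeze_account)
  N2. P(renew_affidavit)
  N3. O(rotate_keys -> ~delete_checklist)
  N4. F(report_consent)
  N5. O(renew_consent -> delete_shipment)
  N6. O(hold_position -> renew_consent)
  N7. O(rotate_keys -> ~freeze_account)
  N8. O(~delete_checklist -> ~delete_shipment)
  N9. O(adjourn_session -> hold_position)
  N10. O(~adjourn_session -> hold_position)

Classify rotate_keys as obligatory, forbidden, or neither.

Forbidden

Premises 10 and 9 are O(~adjourn_session -> hold_position) and O(adjourn_session -> hold_position); every ideal world satisfies ~adjourn_session or adjourn_session, so in either case hold_position holds — hence O(hold_position).
Applying K to premise 6 (O(hold_position -> renew_consent)) and O(hold_position) yields O(renew_consent).
With premise 5, O(renew_consent -> delete_shipment), the K-axiom yields O(delete_shipment).
Premise 8, O(~delete_checklist -> ~delete_shipment), contraposes to O(delete_shipment -> delete_checklist); with O(delete_shipment) we get O(delete_checklist).
The contrapositive of premise 3 (O(rotate_keys -> ~delete_checklist)) is O(delete_checklist -> ~rotate_keys), and O(delete_checklist) is already established, so O(~rotate_keys).
Premises 1, 2, 4, 7 do not contribute to this derivation.
Thus O(~rotate_keys), which is F(rotate_keys): rotate_keys is forbidden.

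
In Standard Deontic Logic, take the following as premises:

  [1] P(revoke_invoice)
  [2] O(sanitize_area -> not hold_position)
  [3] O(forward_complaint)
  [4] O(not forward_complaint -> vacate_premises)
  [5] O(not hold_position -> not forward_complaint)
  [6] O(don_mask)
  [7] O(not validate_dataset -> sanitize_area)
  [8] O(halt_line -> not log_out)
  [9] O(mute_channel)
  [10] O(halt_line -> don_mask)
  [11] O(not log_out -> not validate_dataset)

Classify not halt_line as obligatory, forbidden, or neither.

Premise 3 gives O(forward_complaint).
The contrapositive of premise 5 (O(not hold_position -> not forward_complaint)) is O(forward_complaint -> hold_position), and O(forward_complaint) is already established, so O(hold_position).
The contrapositive of premise 2 (O(sanitize_area -> not hold_position)) is O(hold_position -> not sanitize_area), and O(hold_position) is already established, so O(not sanitize_area).
Premise 7 is O(not validate_dataset -> sanitize_area); contrapositively O(not sanitize_area -> validate_dataset). Since O(not sanitize_area) holds, K gives O(validate_dataset).
Premise 11 is O(not log_out -> not validate_dataset); contrapositively O(validate_dataset -> log_out). Since O(validate_dataset) holds, K gives O(log_out).
The contrapositive of premise 8 (O(halt_line -> not log_out)) is O(log_out -> not halt_line), and O(log_out) is already established, so O(not halt_line).
Premises 1, 4, 6, 9, 10 do not contribute to this derivation.
Hence not halt_line is obligatory.

Obligatory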